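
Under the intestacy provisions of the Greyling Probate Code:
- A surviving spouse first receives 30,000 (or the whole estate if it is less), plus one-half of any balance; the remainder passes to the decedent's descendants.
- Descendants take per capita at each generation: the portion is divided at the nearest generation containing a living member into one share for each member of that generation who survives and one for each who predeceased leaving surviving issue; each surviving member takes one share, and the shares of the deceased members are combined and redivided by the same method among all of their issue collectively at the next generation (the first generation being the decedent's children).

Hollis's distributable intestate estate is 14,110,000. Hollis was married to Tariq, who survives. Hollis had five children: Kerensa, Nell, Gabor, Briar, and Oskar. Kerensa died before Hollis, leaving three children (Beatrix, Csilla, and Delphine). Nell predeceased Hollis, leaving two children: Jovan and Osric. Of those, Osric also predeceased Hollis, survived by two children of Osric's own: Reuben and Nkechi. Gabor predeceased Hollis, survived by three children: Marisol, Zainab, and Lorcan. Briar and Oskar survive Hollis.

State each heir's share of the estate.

Tariq first takes 30,000, leaving a balance of 14,080,000. Tariq then takes one-half of the balance (7,040,000), for a total of 7,070,000. The remaining 7,040,000 passes to the descendants.
The descendants' portion (7,040,000) is divided at the children's generation into 5 shares of 1,408,000. Briar and Oskar each take 1,408,000. The 3 shares of the deceased (Kerensa, Nell, and Gabor) are combined into a pool of 4,224,000.
That pool (4,224,000) is divided at the grandchildren's generation into 8 shares of 528,000. Beatrix, Csilla, Delphine, Jovan, Marisol, Zainab, and Lorcan each take 528,000. The remaining share for the deceased Osric (528,000) is carried to the next generation.
That pool (528,000) is divided at the great-grandchildren's generation equally among Reuben and Nkechi: 264,000 each.

Tariq: 7,070,000; Beatrix: 528,000; Csilla: 528,000; Delphine: 528,000; Jovan: 528,000; Reuben: 264,000; Nkechi: 264,000; Marisol: 528,000; Zainab: 528,000; Lorcan: 528,000; Briar: 1,408,000; Oskar: 1,408,000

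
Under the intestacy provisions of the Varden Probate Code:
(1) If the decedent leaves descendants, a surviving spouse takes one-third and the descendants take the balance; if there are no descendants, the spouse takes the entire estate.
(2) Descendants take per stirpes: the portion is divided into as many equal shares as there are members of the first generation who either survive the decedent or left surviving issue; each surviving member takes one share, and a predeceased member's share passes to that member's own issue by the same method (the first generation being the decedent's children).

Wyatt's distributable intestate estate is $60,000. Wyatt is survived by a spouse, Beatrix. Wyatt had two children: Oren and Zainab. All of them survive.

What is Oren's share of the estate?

Oren receives $20,000.

Beatrix takes one-third of $60,000 = $20,000. The remaining $40,000 passes to the descendants.
The descendants' portion ($40,000) is divided into 2 shares of $20,000: Oren and Zainab each take $20,000.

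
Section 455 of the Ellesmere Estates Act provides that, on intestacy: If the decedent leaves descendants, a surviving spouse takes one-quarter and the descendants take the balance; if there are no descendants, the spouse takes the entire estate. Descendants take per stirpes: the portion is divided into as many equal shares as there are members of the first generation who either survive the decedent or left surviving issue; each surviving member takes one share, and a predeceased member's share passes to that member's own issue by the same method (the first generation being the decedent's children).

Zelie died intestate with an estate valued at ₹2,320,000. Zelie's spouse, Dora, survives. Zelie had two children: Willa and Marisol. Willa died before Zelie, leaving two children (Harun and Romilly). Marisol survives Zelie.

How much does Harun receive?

Dora takes one-quarter of ₹2,320,000 = ₹580,000. The remaining ₹1,740,000 passes to the descendants.
The descendants' portion (₹1,740,000) is divided into 2 shares of ₹870,000: Marisol takes ₹870,000; Willa's ₹870,000 share passes to Willa's issue.
Willa's share (₹870,000) is divided into 2 shares of ₹435,000: Harun and Romilly each take ₹435,000.

Harun receives ₹435,000.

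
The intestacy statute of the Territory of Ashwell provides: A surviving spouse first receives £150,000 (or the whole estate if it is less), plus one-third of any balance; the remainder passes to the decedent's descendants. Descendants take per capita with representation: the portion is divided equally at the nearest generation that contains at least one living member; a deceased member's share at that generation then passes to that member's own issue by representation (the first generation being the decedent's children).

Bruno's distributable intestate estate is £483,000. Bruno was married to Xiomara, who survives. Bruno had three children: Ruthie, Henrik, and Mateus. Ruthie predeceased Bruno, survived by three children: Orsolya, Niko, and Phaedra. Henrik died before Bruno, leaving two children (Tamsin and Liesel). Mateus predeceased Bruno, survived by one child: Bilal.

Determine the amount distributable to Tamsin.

Xiomara first takes £150,000, leaving a balance of £333,000. Xiomara then takes one-third of the balance (£111,000), for a total of £261,000. The remaining £222,000 passes to the descendants.
No child survives, so the initial division is made at the grandchildren's generation.
The descendants' portion (£222,000) is divided into 6 shares of £37,000: Orsolya, Niko, Phaedra, Tamsin, Liesel, and Bilal each take £37,000.

Tamsin receives £37,000.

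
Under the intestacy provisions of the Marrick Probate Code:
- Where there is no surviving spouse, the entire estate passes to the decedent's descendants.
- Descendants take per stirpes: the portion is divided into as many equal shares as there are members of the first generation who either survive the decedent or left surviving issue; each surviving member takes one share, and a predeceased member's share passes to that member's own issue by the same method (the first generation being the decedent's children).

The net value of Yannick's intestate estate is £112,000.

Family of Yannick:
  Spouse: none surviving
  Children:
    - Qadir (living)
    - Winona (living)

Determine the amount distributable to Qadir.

The entire £112,000 passes to the descendants.
That amount (£112,000) is divided into 2 shares of £56,000: Qadir and Winona each take £56,000.

Qadir receives £56,000.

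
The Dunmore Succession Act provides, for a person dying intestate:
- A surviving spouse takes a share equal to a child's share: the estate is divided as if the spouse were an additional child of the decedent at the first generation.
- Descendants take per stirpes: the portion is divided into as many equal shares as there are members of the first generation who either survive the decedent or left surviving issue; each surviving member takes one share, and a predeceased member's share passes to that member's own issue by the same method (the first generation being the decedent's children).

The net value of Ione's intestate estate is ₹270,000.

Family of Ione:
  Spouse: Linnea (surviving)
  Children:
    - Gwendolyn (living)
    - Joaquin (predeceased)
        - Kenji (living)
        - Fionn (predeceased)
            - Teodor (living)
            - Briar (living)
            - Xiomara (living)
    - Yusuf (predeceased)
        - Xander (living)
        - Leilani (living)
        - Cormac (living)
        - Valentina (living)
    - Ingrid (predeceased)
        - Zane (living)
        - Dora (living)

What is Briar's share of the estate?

Briar receives ₹9,000.

The spouse counts as an additional share at the children's level, so there are 5 primary shares of ₹54,000. Linnea takes one such share (₹54,000).
The children's combined portion (₹216,000) is divided into 4 shares of ₹54,000: Gwendolyn takes ₹54,000; Joaquin's ₹54,000 share passes to Joaquin's issue; Yusuf's ₹54,000 share passes to Yusuf's issue; Ingrid's ₹54,000 share passes to Ingrid's issue.
Joaquin's share (₹54,000) is divided into 2 shares of ₹27,000: Kenji takes ₹27,000; Fionn's ₹27,000 share passes to Fionn's issue.
Fionn's share (₹27,000) is divided into 3 shares of ₹9,000: Teodor, Briar, and Xiomara each take ₹9,000.
Yusuf's share (₹54,000) is divided into 4 shares of ₹13,500: Xander, Leilani, Cormac, and Valentina each take ₹13,500.
Ingrid's share (₹54,000) is divided into 2 shares of ₹27,000: Zane and Dora each take ₹27,000.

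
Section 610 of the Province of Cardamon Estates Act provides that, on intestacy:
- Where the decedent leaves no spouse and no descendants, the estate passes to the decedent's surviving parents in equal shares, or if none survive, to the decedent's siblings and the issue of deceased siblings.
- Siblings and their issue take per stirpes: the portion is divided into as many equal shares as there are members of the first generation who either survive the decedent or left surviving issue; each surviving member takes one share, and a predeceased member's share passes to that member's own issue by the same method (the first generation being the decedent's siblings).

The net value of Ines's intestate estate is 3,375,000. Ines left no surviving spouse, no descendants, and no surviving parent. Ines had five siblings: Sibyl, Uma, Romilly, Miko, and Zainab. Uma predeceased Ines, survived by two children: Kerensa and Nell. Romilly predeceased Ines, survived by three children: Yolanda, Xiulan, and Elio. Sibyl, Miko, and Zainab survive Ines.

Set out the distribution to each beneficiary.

Sibyl: 675,000; Kerensa: 337,500; Nell: 337,500; Yolanda: 225,000; Xiulan: 225,000; Elio: 225,000; Miko: 675,000; Zainab: 675,000

The entire 3,375,000 passes to the siblings and their issue.
That amount (3,375,000) is divided into 5 shares of 675,000: Sibyl, Miko, and Zainab each take 675,000; Uma's 675,000 share passes to Uma's issue; Romilly's 675,000 share passes to Romilly's issue.
Uma's share (675,000) is divided into 2 shares of 337,500: Kerensa and Nell each take 337,500.
Romilly's share (675,000) is divided into 3 shares of 225,000: Yolanda, Xiulan, and Elio each take 225,000.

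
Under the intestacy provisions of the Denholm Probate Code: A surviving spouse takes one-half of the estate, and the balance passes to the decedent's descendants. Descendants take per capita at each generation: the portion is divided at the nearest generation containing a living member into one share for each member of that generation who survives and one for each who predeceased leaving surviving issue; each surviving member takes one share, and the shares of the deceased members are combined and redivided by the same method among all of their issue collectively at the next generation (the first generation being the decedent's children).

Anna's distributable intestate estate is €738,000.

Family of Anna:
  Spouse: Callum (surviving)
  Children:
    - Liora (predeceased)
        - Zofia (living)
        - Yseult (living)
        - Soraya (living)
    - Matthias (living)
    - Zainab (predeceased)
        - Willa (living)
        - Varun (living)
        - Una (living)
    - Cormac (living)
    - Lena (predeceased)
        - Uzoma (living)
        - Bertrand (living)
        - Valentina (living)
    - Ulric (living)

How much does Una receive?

Callum takes one-half of €738,000 = €369,000. The remaining €369,000 passes to the descendants.
The descendants' portion (€369,000) is divided at the children's generation into 6 shares of €61,500. Matthias, Cormac, and Ulric each take €61,500. The 3 shares of the deceased (Liora, Zainab, and Lena) are combined into a pool of €184,500.
That pool (€184,500) is divided at the grandchildren's generation equally among Zofia, Yseult, Soraya, Willa, Varun, Una, Uzoma, Bertrand, and Valentina: €20,500 each.

Una receives €20,500.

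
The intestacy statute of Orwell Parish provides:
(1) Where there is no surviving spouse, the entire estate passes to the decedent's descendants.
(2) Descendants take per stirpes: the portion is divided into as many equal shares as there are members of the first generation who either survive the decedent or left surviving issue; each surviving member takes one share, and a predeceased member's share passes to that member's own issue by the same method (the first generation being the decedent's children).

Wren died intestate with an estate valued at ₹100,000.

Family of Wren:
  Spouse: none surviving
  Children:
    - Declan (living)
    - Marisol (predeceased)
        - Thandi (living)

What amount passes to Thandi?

The entire ₹100,000 passes to the descendants.
That amount (₹100,000) is divided into 2 shares of ₹50,000: Declan takes ₹50,000; Marisol's ₹50,000 share passes to Marisol's issue.
Marisol's share (₹50,000) passes entirely to Thandi.

Thandi receives ₹50,000.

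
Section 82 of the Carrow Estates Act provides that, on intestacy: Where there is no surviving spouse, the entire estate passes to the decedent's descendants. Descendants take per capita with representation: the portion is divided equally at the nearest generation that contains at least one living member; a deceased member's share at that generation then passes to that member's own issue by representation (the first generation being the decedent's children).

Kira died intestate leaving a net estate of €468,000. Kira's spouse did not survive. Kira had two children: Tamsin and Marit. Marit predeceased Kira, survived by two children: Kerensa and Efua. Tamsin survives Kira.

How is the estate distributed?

Tamsin: €234,000; Kerensa: €117,000; Efua: €117,000

The entire €468,000 passes to the descendants.
That amount (€468,000) is divided into 2 shares of €234,000: Tamsin takes €234,000; Marit's €234,000 share passes to Marit's issue.
Marit's share (€234,000) is divided into 2 shares of €117,000: Kerensa and Efua each take €117,000.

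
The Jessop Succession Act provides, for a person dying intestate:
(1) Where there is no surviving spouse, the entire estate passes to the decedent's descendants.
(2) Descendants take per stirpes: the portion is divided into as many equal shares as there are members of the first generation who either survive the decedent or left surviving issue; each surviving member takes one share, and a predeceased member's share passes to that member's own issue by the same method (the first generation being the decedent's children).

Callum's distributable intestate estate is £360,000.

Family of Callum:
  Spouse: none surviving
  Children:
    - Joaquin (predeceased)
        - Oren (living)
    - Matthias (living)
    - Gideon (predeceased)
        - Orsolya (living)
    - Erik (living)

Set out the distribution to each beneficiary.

Oren: £90,000; Matthias: £90,000; Orsolya: £90,000; Erik: £90,000

The entire £360,000 passes to the descendants.
That amount (£360,000) is divided into 4 shares of £90,000: Matthias and Erik each take £90,000; Joaquin's £90,000 share passes to Joaquin's issue; Gideon's £90,000 share passes to Gideon's issue.
Joaquin's share (£90,000) passes entirely to Oren.
Gideon's share (£90,000) passes entirely to Orsolya.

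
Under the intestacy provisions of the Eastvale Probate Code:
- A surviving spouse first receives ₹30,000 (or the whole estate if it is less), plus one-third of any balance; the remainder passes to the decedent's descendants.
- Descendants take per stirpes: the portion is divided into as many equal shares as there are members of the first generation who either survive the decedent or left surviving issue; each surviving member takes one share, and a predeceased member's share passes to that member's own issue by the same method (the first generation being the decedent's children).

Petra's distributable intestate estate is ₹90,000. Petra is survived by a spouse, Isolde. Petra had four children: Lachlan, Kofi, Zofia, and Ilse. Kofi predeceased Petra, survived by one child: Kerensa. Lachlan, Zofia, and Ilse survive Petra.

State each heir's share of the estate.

Isolde: ₹50,000; Lachlan: ₹10,000; Kerensa: ₹10,000; Zofia: ₹10,000; Ilse: ₹10,000

Isolde first takes ₹30,000, leaving a balance of ₹60,000. Isolde then takes one-third of the balance (₹20,000), for a total of ₹50,000. The remaining ₹40,000 passes to the descendants.
The descendants' portion (₹40,000) is divided into 4 shares of ₹10,000: Lachlan, Zofia, and Ilse each take ₹10,000; Kofi's ₹10,000 share passes to Kofi's issue.
Kofi's share (₹10,000) passes entirely to Kerensa.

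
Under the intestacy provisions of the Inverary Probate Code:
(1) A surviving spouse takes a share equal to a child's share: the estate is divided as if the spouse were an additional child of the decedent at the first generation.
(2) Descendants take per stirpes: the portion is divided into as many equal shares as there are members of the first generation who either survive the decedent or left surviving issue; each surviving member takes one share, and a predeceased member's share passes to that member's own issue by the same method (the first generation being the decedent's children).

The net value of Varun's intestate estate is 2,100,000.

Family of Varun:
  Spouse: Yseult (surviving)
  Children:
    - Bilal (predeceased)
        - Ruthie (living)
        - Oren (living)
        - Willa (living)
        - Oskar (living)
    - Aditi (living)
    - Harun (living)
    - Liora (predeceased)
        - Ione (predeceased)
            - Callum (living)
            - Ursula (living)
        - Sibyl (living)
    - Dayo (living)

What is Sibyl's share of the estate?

Sibyl receives 175,000.

The spouse counts as an additional share at the children's level, so there are 6 primary shares of 350,000. Yseult takes one such share (350,000).
The children's combined portion (1,750,000) is divided into 5 shares of 350,000: Aditi, Harun, and Dayo each take 350,000; Bilal's 350,000 share passes to Bilal's issue; Liora's 350,000 share passes to Liora's issue.
Bilal's share (350,000) is divided into 4 shares of 87,500: Ruthie, Oren, Willa, and Oskar each take 87,500.
Liora's share (350,000) is divided into 2 shares of 175,000: Sibyl takes 175,000; Ione's 175,000 share passes to Ione's issue.
Ione's share (175,000) is divided into 2 shares of 87,500: Callum and Ursula each take 87,500.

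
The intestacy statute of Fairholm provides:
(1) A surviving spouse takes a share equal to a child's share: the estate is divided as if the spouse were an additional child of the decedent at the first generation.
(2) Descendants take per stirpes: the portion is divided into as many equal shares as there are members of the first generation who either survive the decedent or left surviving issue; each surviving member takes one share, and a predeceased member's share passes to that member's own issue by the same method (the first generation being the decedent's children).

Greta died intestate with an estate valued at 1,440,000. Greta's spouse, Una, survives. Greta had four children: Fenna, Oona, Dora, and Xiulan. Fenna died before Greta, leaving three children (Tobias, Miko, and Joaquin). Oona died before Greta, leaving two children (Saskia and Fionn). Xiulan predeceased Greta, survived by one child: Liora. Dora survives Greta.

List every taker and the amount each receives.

The spouse counts as an additional share at the children's level, so there are 5 primary shares of 288,000. Una takes one such share (288,000).
The children's combined portion (1,152,000) is divided into 4 shares of 288,000: Dora takes 288,000; Fenna's 288,000 share passes to Fenna's issue; Oona's 288,000 share passes to Oona's issue; Xiulan's 288,000 share passes to Xiulan's issue.
Fenna's share (288,000) is divided into 3 shares of 96,000: Tobias, Miko, and Joaquin each take 96,000.
Oona's share (288,000) is divided into 2 shares of 144,000: Saskia and Fionn each take 144,000.
Xiulan's share (288,000) passes entirely to Liora.

Una: 288,000; Tobias: 96,000; Miko: 96,000; Joaquin: 96,000; Saskia: 144,000; Fionn: 144,000; Dora: 288,000; Liora: 288,000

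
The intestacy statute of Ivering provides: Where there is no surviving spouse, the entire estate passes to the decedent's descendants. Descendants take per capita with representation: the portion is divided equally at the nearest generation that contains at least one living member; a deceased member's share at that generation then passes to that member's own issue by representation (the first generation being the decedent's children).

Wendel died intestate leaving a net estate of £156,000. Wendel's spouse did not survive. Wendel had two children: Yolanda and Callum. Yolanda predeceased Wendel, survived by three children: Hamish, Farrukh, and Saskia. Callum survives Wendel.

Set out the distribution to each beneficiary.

Hamish: £26,000; Farrukh: £26,000; Saskia: £26,000; Callum: £78,000

The entire £156,000 passes to the descendants.
That amount (£156,000) is divided into 2 shares of £78,000: Callum takes £78,000; Yolanda's £78,000 share passes to Yolanda's issue.
Yolanda's share (£78,000) is divided into 3 shares of £26,000: Hamish, Farrukh, and Saskia each take £26,000.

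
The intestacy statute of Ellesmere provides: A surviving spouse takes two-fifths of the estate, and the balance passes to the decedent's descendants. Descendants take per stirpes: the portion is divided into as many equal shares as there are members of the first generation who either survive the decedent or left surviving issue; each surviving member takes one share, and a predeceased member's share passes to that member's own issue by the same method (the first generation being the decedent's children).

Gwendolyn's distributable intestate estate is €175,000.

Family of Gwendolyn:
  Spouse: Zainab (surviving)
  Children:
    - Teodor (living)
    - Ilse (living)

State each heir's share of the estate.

Zainab takes two-fifths of €175,000 = €70,000. The remaining €105,000 passes to the descendants.
The descendants' portion (€105,000) is divided into 2 shares of €52,500: Teodor and Ilse each take €52,500.

Zainab: €70,000; Teodor: €52,500; Ilse: €52,500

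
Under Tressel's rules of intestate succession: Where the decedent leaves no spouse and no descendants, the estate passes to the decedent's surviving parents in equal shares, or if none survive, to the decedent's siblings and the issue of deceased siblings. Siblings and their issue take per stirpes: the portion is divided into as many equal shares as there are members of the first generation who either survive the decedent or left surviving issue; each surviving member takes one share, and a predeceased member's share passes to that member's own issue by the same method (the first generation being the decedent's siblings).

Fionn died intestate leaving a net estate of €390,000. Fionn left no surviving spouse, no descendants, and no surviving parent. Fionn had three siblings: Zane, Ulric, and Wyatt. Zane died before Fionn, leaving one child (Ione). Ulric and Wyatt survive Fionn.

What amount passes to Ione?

Ione receives €130,000.

The entire €390,000 passes to the siblings and their issue.
That amount (€390,000) is divided into 3 shares of €130,000: Ulric and Wyatt each take €130,000; Zane's €130,000 share passes to Zane's issue.
Zane's share (€130,000) passes entirely to Ione.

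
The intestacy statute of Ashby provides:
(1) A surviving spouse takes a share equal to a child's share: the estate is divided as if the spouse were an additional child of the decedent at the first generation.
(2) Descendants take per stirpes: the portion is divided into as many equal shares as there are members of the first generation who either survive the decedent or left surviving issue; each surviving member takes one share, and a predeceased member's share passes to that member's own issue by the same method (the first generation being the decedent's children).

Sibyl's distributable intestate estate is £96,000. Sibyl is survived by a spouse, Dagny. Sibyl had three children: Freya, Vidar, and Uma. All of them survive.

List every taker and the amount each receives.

Dagny: £24,000; Freya: £24,000; Vidar: £24,000; Uma: £24,000

The spouse counts as an additional share at the children's level, so there are 4 primary shares of £24,000. Dagny takes one such share (£24,000).
The children's combined portion (£72,000) is divided into 3 shares of £24,000: Freya, Vidar, and Uma each take £24,000.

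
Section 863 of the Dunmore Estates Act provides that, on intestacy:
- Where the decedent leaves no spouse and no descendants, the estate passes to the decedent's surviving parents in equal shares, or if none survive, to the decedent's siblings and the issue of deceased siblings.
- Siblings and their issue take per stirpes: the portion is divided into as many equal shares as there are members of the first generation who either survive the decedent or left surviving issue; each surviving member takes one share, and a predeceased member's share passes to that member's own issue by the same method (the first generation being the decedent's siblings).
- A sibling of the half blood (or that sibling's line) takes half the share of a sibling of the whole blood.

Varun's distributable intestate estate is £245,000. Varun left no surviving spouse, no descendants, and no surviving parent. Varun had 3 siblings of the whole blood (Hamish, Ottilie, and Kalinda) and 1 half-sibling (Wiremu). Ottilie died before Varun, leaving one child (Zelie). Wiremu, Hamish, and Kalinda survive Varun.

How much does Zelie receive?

Zelie receives £70,000.

The entire £245,000 passes to the siblings and their issue.
Counting each half-blood sibling's line as half a unit, there are 7/2 units in £245,000, so one unit is £70,000. Whole-blood lines (Hamish, Ottilie, and Kalinda) take £70,000 each; half-blood lines (Wiremu) take £35,000 each.
Ottilie's share (£70,000) passes entirely to Zelie.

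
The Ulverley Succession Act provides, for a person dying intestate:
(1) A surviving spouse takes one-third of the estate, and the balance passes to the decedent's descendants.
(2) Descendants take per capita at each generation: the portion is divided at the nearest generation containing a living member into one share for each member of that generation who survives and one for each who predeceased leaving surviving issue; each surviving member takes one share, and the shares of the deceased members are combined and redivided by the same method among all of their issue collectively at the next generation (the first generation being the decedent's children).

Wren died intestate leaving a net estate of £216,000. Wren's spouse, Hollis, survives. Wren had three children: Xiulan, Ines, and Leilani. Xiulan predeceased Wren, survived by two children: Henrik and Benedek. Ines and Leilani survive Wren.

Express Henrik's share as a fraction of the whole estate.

Hollis takes one-third of £216,000 = £72,000. The remaining £144,000 passes to the descendants.
The descendants' portion (£144,000) is divided at the children's generation into 3 shares of £48,000. Ines and Leilani each take £48,000. The remaining share for the deceased Xiulan (£48,000) is carried to the next generation.
That pool (£48,000) is divided at the grandchildren's generation equally among Henrik and Benedek: £24,000 each.

Henrik receives 1/9 of the estate.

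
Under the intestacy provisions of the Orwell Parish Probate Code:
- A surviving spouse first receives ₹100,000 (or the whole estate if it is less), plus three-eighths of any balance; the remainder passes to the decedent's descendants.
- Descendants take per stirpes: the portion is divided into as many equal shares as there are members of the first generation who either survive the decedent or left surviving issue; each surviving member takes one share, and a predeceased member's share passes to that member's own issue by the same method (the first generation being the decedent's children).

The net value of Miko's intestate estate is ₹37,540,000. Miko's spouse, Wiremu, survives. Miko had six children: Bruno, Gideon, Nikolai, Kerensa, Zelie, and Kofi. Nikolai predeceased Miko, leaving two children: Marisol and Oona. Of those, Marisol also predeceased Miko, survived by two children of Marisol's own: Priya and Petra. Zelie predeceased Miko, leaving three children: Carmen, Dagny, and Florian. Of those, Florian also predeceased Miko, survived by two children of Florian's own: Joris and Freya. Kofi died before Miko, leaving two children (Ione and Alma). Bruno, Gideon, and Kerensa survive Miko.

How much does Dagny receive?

Dagny receives ₹1,300,000.

Wiremu first takes ₹100,000, leaving a balance of ₹37,440,000. Wiremu then takes three-eighths of the balance (₹14,040,000), for a total of ₹14,140,000. The remaining ₹23,400,000 passes to the descendants.
The descendants' portion (₹23,400,000) is divided into 6 shares of ₹3,900,000: Bruno, Gideon, and Kerensa each take ₹3,900,000; Nikolai's ₹3,900,000 share passes to Nikolai's issue; Zelie's ₹3,900,000 share passes to Zelie's issue; Kofi's ₹3,900,000 share passes to Kofi's issue.
Nikolai's share (₹3,900,000) is divided into 2 shares of ₹1,950,000: Oona takes ₹1,950,000; Marisol's ₹1,950,000 share passes to Marisol's issue.
Marisol's share (₹1,950,000) is divided into 2 shares of ₹975,000: Priya and Petra each take ₹975,000.
Zelie's share (₹3,900,000) is divided into 3 shares of ₹1,300,000: Carmen and Dagny each take ₹1,300,000; Florian's ₹1,300,000 share passes to Florian's issue.
Florian's share (₹1,300,000) is divided into 2 shares of ₹650,000: Joris and Freya each take ₹650,000.
Kofi's share (₹3,900,000) is divided into 2 shares of ₹1,950,000: Ione and Alma each take ₹1,950,000.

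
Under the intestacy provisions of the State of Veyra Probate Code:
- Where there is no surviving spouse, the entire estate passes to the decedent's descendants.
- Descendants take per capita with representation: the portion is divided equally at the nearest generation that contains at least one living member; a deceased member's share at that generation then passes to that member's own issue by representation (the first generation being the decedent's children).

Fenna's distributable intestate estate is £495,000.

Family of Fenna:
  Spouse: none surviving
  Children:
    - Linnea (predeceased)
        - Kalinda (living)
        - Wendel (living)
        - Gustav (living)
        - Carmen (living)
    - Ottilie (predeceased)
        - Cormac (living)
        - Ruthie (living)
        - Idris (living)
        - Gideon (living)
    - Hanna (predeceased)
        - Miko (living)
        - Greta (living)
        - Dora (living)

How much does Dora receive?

Dora receives £45,000.

The entire £495,000 passes to the descendants.
No child survives, so the initial division is made at the grandchildren's generation.
That amount (£495,000) is divided into 11 shares of £45,000: Kalinda, Wendel, Gustav, Carmen, Cormac, Ruthie, Idris, Gideon, Miko, Greta, and Dora each take £45,000.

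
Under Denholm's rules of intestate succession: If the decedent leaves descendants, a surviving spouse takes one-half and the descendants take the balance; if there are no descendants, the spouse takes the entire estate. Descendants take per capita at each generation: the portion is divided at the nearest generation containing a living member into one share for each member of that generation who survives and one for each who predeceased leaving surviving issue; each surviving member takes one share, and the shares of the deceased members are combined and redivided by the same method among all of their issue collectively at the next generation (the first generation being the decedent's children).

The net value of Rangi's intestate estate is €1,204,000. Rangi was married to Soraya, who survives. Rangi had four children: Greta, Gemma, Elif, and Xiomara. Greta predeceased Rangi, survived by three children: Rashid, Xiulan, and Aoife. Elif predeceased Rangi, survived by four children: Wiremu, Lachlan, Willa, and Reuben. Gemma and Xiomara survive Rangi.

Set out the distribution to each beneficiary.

Soraya: €602,000; Rashid: €43,000; Xiulan: €43,000; Aoife: €43,000; Gemma: €150,500; Wiremu: €43,000; Lachlan: €43,000; Willa: €43,000; Reuben: €43,000; Xiomara: €150,500

Soraya takes one-half of €1,204,000 = €602,000. The remaining €602,000 passes to the descendants.
The descendants' portion (€602,000) is divided at the children's generation into 4 shares of €150,500. Gemma and Xiomara each take €150,500. The 2 shares of the deceased (Greta and Elif) are combined into a pool of €301,000.
That pool (€301,000) is divided at the grandchildren's generation equally among Rashid, Xiulan, Aoife, Wiremu, Lachlan, Willa, and Reuben: €43,000 each.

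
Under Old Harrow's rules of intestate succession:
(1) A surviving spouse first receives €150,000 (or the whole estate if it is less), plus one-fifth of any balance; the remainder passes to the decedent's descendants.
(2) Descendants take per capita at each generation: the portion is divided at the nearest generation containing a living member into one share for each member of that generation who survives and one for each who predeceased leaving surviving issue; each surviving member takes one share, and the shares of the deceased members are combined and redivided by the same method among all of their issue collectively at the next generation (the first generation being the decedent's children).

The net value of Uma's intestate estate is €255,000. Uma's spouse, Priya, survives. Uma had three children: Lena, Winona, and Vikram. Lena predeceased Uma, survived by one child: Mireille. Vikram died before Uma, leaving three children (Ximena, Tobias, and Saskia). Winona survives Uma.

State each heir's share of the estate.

Priya first takes €150,000, leaving a balance of €105,000. Priya then takes one-fifth of the balance (€21,000), for a total of €171,000. The remaining €84,000 passes to the descendants.
The descendants' portion (€84,000) is divided at the children's generation into 3 shares of €28,000. Winona takes €28,000. The 2 shares of the deceased (Lena and Vikram) are combined into a pool of €56,000.
That pool (€56,000) is divided at the grandchildren's generation equally among Mireille, Ximena, Tobias, and Saskia: €14,000 each.

Priya: €171,000; Mireille: €14,000; Winona: €28,000; Ximena: €14,000; Tobias: €14,000; Saskia: €14,000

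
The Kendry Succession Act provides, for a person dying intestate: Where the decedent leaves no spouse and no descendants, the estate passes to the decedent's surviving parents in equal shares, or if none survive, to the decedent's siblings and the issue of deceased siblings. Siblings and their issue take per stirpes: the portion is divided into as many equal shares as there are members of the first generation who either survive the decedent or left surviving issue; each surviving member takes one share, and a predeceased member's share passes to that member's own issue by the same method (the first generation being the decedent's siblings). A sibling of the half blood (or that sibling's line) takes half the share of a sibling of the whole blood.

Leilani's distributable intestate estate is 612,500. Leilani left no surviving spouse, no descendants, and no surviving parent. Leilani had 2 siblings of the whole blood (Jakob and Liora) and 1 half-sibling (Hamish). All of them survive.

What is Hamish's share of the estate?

Hamish receives 122,500.

The entire 612,500 passes to the siblings and their issue.
Counting each half-blood sibling's line as half a unit, there are 5/2 units in 612,500, so one unit is 245,000. Whole-blood lines (Jakob and Liora) take 245,000 each; half-blood lines (Hamish) take 122,500 each.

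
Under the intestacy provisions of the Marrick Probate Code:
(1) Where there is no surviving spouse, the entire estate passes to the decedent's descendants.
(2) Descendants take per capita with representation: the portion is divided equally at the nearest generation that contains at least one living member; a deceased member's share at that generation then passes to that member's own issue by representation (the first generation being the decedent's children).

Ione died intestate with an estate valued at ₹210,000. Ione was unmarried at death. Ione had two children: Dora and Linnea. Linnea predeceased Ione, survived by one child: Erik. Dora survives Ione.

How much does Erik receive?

The entire ₹210,000 passes to the descendants.
That amount (₹210,000) is divided into 2 shares of ₹105,000: Dora takes ₹105,000; Linnea's ₹105,000 share passes to Linnea's issue.
Linnea's share (₹105,000) passes entirely to Erik.

Erik receives ₹105,000.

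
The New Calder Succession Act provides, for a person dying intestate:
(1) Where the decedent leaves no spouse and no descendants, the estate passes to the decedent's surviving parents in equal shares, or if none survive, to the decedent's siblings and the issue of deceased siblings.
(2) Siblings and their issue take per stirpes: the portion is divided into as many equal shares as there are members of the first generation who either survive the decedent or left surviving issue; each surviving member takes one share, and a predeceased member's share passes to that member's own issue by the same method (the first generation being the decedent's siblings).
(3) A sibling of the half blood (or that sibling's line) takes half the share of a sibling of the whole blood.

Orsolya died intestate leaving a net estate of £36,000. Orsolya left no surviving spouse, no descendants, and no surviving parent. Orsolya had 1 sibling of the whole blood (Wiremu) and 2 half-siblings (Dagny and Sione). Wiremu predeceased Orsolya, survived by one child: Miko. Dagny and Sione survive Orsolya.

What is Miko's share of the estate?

Miko receives £18,000.

The entire £36,000 passes to the siblings and their issue.
Counting each half-blood sibling's line as half a unit, there are 2 units in £36,000, so one unit is £18,000. Whole-blood lines (Wiremu) take £18,000 each; half-blood lines (Dagny and Sione) take £9,000 each.
Wiremu's share (£18,000) passes entirely to Miko.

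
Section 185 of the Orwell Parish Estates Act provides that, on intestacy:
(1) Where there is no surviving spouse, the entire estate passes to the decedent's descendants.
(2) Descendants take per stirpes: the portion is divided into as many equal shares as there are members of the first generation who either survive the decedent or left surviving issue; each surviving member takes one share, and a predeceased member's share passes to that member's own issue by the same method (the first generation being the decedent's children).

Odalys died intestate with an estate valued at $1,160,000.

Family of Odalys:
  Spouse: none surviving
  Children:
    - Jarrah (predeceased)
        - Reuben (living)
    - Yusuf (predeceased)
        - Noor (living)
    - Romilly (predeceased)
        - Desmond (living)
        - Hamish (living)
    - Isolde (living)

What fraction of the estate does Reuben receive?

Reuben receives 1/4 of the estate.

The entire $1,160,000 passes to the descendants.
That amount ($1,160,000) is divided into 4 shares of $290,000: Isolde takes $290,000; Jarrah's $290,000 share passes to Jarrah's issue; Yusuf's $290,000 share passes to Yusuf's issue; Romilly's $290,000 share passes to Romilly's issue.
Jarrah's share ($290,000) passes entirely to Reuben.
Yusuf's share ($290,000) passes entirely to Noor.
Romilly's share ($290,000) is divided into 2 shares of $145,000: Desmond and Hamish each take $145,000.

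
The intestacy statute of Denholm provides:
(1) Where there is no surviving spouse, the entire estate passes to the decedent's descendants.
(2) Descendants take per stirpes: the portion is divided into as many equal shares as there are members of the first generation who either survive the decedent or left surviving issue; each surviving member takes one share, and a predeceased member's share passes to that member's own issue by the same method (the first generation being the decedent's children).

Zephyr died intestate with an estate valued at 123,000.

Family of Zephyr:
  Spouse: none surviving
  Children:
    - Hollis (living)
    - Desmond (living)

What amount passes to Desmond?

The entire 123,000 passes to the descendants.
That amount (123,000) is divided into 2 shares of 61,500: Hollis and Desmond each take 61,500.

Desmond receives 61,500.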